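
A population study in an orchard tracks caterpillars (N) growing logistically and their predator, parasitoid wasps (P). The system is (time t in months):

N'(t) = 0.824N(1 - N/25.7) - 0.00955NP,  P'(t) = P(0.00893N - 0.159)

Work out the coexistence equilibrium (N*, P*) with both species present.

From dP/dt = 0 with P > 0: 0.00893N* = 0.159, so N* = 17.8.
Substitute into dN/dt = 0: 0.824(1 - 17.8/25.7) = 0.00955P*.
The bracket is 0.307, giving P* = 0.253/0.00955 = 26.5.

N* ≈ 17.8, P* ≈ 26.5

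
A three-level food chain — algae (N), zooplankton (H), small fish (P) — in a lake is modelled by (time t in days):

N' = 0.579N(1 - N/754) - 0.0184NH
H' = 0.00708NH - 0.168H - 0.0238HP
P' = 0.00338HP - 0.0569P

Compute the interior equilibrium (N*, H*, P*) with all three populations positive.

From dP/dt = 0: 0.00338H* = 0.0569, so H* = 16.8.
From dN/dt = 0: 0.579(1 - N*/754) = 0.0184·16.8, giving N* = 754·(1 - 0.535) = 351.
From dH/dt = 0: 0.00708·351 - 0.168 = 0.0238P*, so P* = 2.31/0.0238 = 97.2.

N* ≈ 351, H* ≈ 16.8, P* ≈ 97.2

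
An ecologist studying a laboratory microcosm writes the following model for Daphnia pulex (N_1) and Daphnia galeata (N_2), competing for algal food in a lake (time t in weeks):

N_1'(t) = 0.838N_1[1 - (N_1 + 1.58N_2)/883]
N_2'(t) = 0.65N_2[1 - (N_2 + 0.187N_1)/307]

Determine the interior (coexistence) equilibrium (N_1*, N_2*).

N_1* ≈ 565, N_2* ≈ 201

Setting both brackets to zero gives the nullclines N_1 + 1.58N_2 = 883 and 0.187N_1 + N_2 = 307.
Substituting N_2 = 307 - 0.187N_1 into the first: N_1(1 - 1.58·0.187) = 883 - 1.58·307.
So N_1* = 398/0.705 = 565, and then N_2* = 307 - 0.187·565 = 201.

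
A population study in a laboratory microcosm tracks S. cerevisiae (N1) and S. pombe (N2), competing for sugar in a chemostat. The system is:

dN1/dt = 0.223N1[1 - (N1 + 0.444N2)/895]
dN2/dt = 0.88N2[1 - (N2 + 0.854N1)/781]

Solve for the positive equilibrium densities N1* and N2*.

Setting both brackets to zero gives the nullclines N1 + 0.444N2 = 895 and 0.854N1 + N2 = 781.
Substituting N2 = 781 - 0.854N1 into the first: N1(1 - 0.444·0.854) = 895 - 0.444·781.
So N1* = 548/0.621 = 883, and then N2* = 781 - 0.854·883 = 26.9.

N1* ≈ 883, N2* ≈ 26.9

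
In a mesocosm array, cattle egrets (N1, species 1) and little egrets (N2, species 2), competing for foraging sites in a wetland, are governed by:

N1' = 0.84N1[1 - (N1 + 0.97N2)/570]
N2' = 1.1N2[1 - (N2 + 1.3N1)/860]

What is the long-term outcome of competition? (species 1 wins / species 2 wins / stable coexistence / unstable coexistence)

Compare the nullcline intercepts: K1/α12 = 570/0.97 = 588 < K2 = 860; K2/α21 = 860/1.3 = 662 > K1 = 570.
Since the inequalities point opposite ways, species 2 can invade but species 1 cannot.

species 2 excludes species 1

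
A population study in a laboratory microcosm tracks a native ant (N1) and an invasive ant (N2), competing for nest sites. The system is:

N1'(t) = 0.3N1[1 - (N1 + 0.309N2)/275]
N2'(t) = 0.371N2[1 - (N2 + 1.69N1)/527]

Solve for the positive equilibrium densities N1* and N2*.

N1* ≈ 235, N2* ≈ 130

Setting both brackets to zero gives the nullclines N1 + 0.309N2 = 275 and 1.69N1 + N2 = 527.
Substituting N2 = 527 - 1.69N1 into the first: N1(1 - 0.309·1.69) = 275 - 0.309·527.
So N1* = 112/0.478 = 235, and then N2* = 527 - 1.69·235 = 130.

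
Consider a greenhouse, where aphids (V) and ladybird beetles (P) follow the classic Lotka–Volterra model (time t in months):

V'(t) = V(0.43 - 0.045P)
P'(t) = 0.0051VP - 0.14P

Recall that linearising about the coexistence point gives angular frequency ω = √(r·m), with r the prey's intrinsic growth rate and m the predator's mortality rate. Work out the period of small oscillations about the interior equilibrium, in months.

Here r = 0.43 and m = 0.14, so r·m = 0.0602.
ω = √0.0602 = 0.245 per month, hence T = 2π/ω ≈ 25.6 months.

T ≈ 25.6 months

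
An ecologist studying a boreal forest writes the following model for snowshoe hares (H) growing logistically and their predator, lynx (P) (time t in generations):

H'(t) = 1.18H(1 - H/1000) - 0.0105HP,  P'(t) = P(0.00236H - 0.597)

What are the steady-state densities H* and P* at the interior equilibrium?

From dP/dt = 0 with P > 0: 0.00236H* = 0.597, so H* = 253.
Substitute into dH/dt = 0: 1.18(1 - 253/1000) = 0.0105P*.
The bracket is 0.747, giving P* = 0.882/0.0105 = 84.

H* ≈ 253, P* ≈ 84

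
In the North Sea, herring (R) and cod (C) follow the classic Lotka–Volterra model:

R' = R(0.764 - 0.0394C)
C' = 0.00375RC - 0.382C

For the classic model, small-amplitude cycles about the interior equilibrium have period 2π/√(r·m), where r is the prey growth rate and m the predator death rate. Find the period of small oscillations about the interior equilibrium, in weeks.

Here r = 0.764 and m = 0.382, so r·m = 0.292.
ω = √0.292 = 0.54 per week, hence T = 2π/ω ≈ 11.6 weeks.

T ≈ 11.6 weeks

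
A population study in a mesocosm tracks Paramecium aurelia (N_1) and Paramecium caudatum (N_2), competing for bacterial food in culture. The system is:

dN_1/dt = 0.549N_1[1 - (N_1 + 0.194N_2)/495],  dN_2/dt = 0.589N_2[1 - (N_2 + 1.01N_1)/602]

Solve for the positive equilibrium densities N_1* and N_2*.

Setting both brackets to zero gives the nullclines N_1 + 0.194N_2 = 495 and 1.01N_1 + N_2 = 602.
Substituting N_2 = 602 - 1.01N_1 into the first: N_1(1 - 0.194·1.01) = 495 - 0.194·602.
So N_1* = 378/0.804 = 470, and then N_2* = 602 - 1.01·470 = 127.

N_1* ≈ 470, N_2* ≈ 127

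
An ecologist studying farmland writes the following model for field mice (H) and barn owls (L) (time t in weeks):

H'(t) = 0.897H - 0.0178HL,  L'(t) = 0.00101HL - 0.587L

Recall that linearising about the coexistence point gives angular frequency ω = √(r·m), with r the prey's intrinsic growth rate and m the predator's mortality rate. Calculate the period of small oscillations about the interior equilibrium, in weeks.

T ≈ 8.66 weeks

Here r = 0.897 and m = 0.587, so r·m = 0.527.
ω = √0.527 = 0.726 per week, hence T = 2π/ω ≈ 8.66 weeks.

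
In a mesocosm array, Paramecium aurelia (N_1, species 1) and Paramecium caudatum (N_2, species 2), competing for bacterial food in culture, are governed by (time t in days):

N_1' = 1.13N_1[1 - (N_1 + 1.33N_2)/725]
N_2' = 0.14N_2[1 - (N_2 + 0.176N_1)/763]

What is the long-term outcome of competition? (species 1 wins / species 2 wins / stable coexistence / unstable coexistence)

species 2 excludes species 1

Compare the nullcline intercepts: K1/α12 = 725/1.33 = 545 < K2 = 763; K2/α21 = 763/0.176 = 4340 > K1 = 725.
Since the inequalities point opposite ways, species 2 can invade but species 1 cannot.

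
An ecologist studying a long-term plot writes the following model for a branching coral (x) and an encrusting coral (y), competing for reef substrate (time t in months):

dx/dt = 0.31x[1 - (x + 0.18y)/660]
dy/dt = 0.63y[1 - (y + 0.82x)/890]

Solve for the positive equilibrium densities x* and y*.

x* ≈ 586, y* ≈ 409

Setting both brackets to zero gives the nullclines x + 0.18y = 660 and 0.82x + y = 890.
Substituting y = 890 - 0.82x into the first: x(1 - 0.18·0.82) = 660 - 0.18·890.
So x* = 500/0.852 = 586, and then y* = 890 - 0.82·586 = 409.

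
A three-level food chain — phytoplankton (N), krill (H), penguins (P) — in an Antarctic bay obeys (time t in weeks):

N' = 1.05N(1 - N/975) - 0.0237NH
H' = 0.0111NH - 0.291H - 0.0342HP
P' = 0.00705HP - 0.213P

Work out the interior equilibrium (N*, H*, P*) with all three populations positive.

From dP/dt = 0: 0.00705H* = 0.213, so H* = 30.2.
From dN/dt = 0: 1.05(1 - N*/975) = 0.0237·30.2, giving N* = 975·(1 - 0.682) = 310.
From dH/dt = 0: 0.0111·310 - 0.291 = 0.0342P*, so P* = 3.15/0.0342 = 92.1.

N* ≈ 310, H* ≈ 30.2, P* ≈ 92.1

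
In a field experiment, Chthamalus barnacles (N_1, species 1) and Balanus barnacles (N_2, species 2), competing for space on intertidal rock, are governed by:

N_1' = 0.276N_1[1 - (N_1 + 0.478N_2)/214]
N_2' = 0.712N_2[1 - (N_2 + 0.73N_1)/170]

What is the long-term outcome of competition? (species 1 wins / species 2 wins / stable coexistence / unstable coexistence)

Compare the nullcline intercepts: K1/α12 = 214/0.478 = 448 > K2 = 170; K2/α21 = 170/0.73 = 233 > K1 = 214.
Since both inequalities hold, each species can invade when rare, so the interior equilibrium is stable.

stable coexistence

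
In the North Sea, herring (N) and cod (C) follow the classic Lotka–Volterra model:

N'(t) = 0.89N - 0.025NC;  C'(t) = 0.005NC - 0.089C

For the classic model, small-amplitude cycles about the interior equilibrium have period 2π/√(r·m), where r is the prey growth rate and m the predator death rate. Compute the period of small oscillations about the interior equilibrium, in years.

Here r = 0.89 and m = 0.089, so r·m = 0.0792.
ω = √0.0792 = 0.281 per year, hence T = 2π/ω ≈ 22.3 years.

T ≈ 22.3 years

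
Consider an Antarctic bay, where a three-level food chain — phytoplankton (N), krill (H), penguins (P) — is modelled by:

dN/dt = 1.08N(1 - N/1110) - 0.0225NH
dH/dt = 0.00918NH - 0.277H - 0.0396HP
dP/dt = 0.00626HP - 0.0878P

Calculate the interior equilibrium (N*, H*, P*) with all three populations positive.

From dP/dt = 0: 0.00626H* = 0.0878, so H* = 14.
From dN/dt = 0: 1.08(1 - N*/1110) = 0.0225·14, giving N* = 1110·(1 - 0.292) = 786.
From dH/dt = 0: 0.00918·786 - 0.277 = 0.0396P*, so P* = 6.94/0.0396 = 175.

N* ≈ 786, H* ≈ 14, P* ≈ 175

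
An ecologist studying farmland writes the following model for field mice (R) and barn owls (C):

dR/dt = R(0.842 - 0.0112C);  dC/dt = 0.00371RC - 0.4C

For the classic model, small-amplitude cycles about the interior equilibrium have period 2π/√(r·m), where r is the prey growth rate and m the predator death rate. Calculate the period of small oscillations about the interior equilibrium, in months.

T ≈ 10.8 months

Here r = 0.842 and m = 0.4, so r·m = 0.337.
ω = √0.337 = 0.58 per month, hence T = 2π/ω ≈ 10.8 months.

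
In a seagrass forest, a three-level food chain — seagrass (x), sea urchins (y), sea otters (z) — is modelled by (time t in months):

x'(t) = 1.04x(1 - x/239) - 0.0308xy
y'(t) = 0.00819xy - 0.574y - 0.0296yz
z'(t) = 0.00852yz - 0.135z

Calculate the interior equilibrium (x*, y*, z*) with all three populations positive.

From dz/dt = 0: 0.00852y* = 0.135, so y* = 15.8.
From dx/dt = 0: 1.04(1 - x*/239) = 0.0308·15.8, giving x* = 239·(1 - 0.469) = 127.
From dy/dt = 0: 0.00819·127 - 0.574 = 0.0296z*, so z* = 0.465/0.0296 = 15.7.

x* ≈ 127, y* ≈ 15.8, z* ≈ 15.7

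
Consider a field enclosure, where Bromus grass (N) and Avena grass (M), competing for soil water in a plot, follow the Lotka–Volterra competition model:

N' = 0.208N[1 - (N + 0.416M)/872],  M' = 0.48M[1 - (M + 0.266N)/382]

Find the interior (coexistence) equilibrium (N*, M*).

Setting both brackets to zero gives the nullclines N + 0.416M = 872 and 0.266N + M = 382.
Substituting M = 382 - 0.266N into the first: N(1 - 0.416·0.266) = 872 - 0.416·382.
So N* = 713/0.889 = 802, and then M* = 382 - 0.266·802 = 169.

N* ≈ 802, M* ≈ 169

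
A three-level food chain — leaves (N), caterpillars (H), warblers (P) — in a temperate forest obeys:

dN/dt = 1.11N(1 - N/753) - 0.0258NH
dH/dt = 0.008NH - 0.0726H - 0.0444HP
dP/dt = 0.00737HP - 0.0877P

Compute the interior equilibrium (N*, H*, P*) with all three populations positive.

From dP/dt = 0: 0.00737H* = 0.0877, so H* = 11.9.
From dN/dt = 0: 1.11(1 - N*/753) = 0.0258·11.9, giving N* = 753·(1 - 0.277) = 545.
From dH/dt = 0: 0.008·545 - 0.0726 = 0.0444P*, so P* = 4.29/0.0444 = 96.5.

N* ≈ 545, H* ≈ 11.9, P* ≈ 96.5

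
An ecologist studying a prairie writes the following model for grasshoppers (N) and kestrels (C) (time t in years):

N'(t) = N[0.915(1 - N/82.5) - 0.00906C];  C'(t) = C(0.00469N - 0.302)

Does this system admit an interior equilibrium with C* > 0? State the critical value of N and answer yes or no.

Threshold N = 64.4; K > 64.4, so yes, the predator persists.

The predator equation gives dC/dt > 0 only when N > 0.302/0.00469 = 64.4.
Without the predator, N → K = 82.5. Since 82.5 > 64.4, the predator can invade and persist.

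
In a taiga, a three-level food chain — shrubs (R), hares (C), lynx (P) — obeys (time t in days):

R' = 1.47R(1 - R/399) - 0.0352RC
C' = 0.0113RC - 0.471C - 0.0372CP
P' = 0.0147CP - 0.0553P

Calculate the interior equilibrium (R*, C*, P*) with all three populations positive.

From dP/dt = 0: 0.0147C* = 0.0553, so C* = 3.76.
From dR/dt = 0: 1.47(1 - R*/399) = 0.0352·3.76, giving R* = 399·(1 - 0.0901) = 363.
From dC/dt = 0: 0.0113·363 - 0.471 = 0.0372P*, so P* = 3.63/0.0372 = 97.6.

R* ≈ 363, C* ≈ 3.76, P* ≈ 97.6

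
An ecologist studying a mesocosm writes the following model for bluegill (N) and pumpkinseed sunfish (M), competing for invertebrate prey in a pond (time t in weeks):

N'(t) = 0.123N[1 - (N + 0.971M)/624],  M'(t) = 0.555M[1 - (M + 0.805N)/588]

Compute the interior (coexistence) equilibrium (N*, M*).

N* ≈ 243, M* ≈ 392

Setting both brackets to zero gives the nullclines N + 0.971M = 624 and 0.805N + M = 588.
Substituting M = 588 - 0.805N into the first: N(1 - 0.971·0.805) = 624 - 0.971·588.
So N* = 53.1/0.218 = 243, and then M* = 588 - 0.805·243 = 392.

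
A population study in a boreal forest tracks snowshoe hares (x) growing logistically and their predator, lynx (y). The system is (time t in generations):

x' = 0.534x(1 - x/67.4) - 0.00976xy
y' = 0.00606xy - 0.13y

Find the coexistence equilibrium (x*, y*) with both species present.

From dy/dt = 0 with y > 0: 0.00606x* = 0.13, so x* = 21.5.
Substitute into dx/dt = 0: 0.534(1 - 21.5/67.4) = 0.00976y*.
The bracket is 0.682, giving y* = 0.364/0.00976 = 37.3.

x* ≈ 21.5, y* ≈ 37.3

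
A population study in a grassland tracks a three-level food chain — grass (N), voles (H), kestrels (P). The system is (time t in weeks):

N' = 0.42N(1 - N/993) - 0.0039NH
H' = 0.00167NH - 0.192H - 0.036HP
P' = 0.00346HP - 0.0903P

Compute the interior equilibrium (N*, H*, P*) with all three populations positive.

From dP/dt = 0: 0.00346H* = 0.0903, so H* = 26.1.
From dN/dt = 0: 0.42(1 - N*/993) = 0.0039·26.1, giving N* = 993·(1 - 0.242) = 752.
From dH/dt = 0: 0.00167·752 - 0.192 = 0.036P*, so P* = 1.06/0.036 = 29.6.

N* ≈ 752, H* ≈ 26.1, P* ≈ 29.6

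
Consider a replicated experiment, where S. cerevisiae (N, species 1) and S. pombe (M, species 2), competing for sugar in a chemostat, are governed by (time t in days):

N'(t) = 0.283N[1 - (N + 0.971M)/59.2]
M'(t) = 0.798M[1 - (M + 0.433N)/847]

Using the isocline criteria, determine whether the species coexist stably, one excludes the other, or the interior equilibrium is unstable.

Compare the nullcline intercepts: K1/α12 = 59.2/0.971 = 61 < K2 = 847; K2/α21 = 847/0.433 = 1960 > K1 = 59.2.
Since the inequalities point opposite ways, species 2 can invade but species 1 cannot.

species 2 excludes species 1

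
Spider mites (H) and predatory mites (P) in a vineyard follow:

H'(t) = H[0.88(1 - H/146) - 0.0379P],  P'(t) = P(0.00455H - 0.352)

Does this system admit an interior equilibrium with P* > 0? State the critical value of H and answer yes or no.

Threshold H = 77.4; K > 77.4, so yes, the predator persists.

The predator equation gives dP/dt > 0 only when H > 0.352/0.00455 = 77.4.
Without the predator, H → K = 146. Since 146 > 77.4, the predator can invade and persist.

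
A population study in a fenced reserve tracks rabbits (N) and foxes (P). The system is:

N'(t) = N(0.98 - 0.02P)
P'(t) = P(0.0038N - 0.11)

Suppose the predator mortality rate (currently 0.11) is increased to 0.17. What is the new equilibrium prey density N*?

At the interior fixed point, setting dP/dt = 0 with P > 0 fixes N* = (predator death rate)/(NP coefficient) — independent of the other coefficients.
With the change, N* = 0.17/0.0038 = 44.7; it rises from 28.9.

N* ≈ 44.7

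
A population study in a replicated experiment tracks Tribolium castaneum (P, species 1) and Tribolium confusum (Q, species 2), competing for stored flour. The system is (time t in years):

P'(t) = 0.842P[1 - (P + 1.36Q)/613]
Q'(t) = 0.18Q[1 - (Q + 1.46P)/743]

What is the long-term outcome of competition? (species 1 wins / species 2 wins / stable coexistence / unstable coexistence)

Compare the nullcline intercepts: K1/α12 = 613/1.36 = 451 < K2 = 743; K2/α21 = 743/1.46 = 509 < K1 = 613.
Since both are reversed, neither can invade when rare; the interior point is a saddle.

unstable coexistence (outcome depends on initial conditions)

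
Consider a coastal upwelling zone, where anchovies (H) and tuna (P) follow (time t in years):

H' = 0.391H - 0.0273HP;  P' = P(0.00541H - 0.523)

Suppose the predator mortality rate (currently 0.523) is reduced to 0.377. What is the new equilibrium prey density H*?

H* ≈ 69.7

At the interior fixed point, setting dP/dt = 0 with P > 0 fixes H* = (predator death rate)/(HP coefficient) — independent of the other coefficients.
With the change, H* = 0.377/0.00541 = 69.7; it falls from 96.7.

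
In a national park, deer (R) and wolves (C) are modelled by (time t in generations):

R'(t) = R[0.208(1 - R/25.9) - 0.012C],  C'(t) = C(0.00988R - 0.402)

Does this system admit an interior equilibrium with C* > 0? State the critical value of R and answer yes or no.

The predator equation gives dC/dt > 0 only when R > 0.402/0.00988 = 40.7.
Without the predator, R → K = 25.9. Since 25.9 < 40.7, the predator cannot invade.

Threshold R = 40.7; K < 40.7, so no, the predator goes extinct.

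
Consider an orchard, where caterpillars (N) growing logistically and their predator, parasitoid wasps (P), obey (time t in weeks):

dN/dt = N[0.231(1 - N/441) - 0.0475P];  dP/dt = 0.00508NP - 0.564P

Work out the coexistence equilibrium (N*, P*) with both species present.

From dP/dt = 0 with P > 0: 0.00508N* = 0.564, so N* = 111.
Substitute into dN/dt = 0: 0.231(1 - 111/441) = 0.0475P*.
The bracket is 0.748, giving P* = 0.173/0.0475 = 3.64.

N* ≈ 111, P* ≈ 3.64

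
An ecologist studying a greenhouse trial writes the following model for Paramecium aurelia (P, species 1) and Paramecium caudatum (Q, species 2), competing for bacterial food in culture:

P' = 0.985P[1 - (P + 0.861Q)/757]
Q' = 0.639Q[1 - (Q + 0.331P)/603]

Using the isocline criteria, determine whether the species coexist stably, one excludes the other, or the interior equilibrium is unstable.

stable coexistence

Compare the nullcline intercepts: K1/α12 = 757/0.861 = 879 > K2 = 603; K2/α21 = 603/0.331 = 1820 > K1 = 757.
Since both inequalities hold, each species can invade when rare, so the interior equilibrium is stable.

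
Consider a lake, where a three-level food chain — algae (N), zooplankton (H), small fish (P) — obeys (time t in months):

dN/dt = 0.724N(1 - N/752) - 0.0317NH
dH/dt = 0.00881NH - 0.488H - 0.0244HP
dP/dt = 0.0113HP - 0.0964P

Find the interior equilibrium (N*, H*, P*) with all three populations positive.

From dP/dt = 0: 0.0113H* = 0.0964, so H* = 8.53.
From dN/dt = 0: 0.724(1 - N*/752) = 0.0317·8.53, giving N* = 752·(1 - 0.374) = 471.
From dH/dt = 0: 0.00881·471 - 0.488 = 0.0244P*, so P* = 3.66/0.0244 = 150.

N* ≈ 471, H* ≈ 8.53, P* ≈ 150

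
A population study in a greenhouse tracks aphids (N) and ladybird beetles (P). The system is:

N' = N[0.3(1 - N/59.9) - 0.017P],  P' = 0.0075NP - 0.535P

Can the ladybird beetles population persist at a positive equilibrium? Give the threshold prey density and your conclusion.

The predator equation gives dP/dt > 0 only when N > 0.535/0.0075 = 71.3.
Without the predator, N → K = 59.9. Since 59.9 < 71.3, the predator cannot invade.

Threshold N = 71.3; K < 71.3, so no, the predator goes extinct.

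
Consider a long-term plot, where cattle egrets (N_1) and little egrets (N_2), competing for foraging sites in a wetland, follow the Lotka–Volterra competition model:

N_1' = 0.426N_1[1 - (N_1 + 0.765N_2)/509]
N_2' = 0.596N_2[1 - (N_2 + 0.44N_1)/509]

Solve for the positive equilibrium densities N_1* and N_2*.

N_1* ≈ 180, N_2* ≈ 430

Setting both brackets to zero gives the nullclines N_1 + 0.765N_2 = 509 and 0.44N_1 + N_2 = 509.
Substituting N_2 = 509 - 0.44N_1 into the first: N_1(1 - 0.765·0.44) = 509 - 0.765·509.
So N_1* = 120/0.663 = 180, and then N_2* = 509 - 0.44·180 = 430.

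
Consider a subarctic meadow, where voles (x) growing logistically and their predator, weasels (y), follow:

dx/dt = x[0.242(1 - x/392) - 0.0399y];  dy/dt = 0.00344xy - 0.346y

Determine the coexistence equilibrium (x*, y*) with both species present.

From dy/dt = 0 with y > 0: 0.00344x* = 0.346, so x* = 101.
Substitute into dx/dt = 0: 0.242(1 - 101/392) = 0.0399y*.
The bracket is 0.743, giving y* = 0.18/0.0399 = 4.51.

x* ≈ 101, y* ≈ 4.51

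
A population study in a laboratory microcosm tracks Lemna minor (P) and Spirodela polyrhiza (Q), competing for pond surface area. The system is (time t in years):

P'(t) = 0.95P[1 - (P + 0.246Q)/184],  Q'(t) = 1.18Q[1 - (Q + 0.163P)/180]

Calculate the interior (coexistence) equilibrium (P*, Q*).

P* ≈ 146, Q* ≈ 156

Setting both brackets to zero gives the nullclines P + 0.246Q = 184 and 0.163P + Q = 180.
Substituting Q = 180 - 0.163P into the first: P(1 - 0.246·0.163) = 184 - 0.246·180.
So P* = 140/0.96 = 146, and then Q* = 180 - 0.163·146 = 156.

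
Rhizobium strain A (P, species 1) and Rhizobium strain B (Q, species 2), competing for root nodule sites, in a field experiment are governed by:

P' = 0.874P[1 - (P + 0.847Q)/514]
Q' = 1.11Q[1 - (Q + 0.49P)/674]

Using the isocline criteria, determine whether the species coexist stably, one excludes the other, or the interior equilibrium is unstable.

Compare the nullcline intercepts: K1/α12 = 514/0.847 = 607 < K2 = 674; K2/α21 = 674/0.49 = 1380 > K1 = 514.
Since the inequalities point opposite ways, species 2 can invade but species 1 cannot.

species 2 excludes species 1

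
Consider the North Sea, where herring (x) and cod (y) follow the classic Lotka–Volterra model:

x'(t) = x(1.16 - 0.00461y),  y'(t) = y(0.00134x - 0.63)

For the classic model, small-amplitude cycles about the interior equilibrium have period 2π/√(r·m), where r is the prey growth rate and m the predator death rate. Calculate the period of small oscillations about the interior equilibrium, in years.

Here r = 1.16 and m = 0.63, so r·m = 0.731.
ω = √0.731 = 0.855 per year, hence T = 2π/ω ≈ 7.35 years.

T ≈ 7.35 years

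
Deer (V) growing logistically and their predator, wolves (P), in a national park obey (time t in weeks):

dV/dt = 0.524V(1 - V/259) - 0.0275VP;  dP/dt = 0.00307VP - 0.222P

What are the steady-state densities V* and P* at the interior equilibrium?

V* ≈ 72.3, P* ≈ 13.7

From dP/dt = 0 with P > 0: 0.00307V* = 0.222, so V* = 72.3.
Substitute into dV/dt = 0: 0.524(1 - 72.3/259) = 0.0275P*.
The bracket is 0.721, giving P* = 0.378/0.0275 = 13.7.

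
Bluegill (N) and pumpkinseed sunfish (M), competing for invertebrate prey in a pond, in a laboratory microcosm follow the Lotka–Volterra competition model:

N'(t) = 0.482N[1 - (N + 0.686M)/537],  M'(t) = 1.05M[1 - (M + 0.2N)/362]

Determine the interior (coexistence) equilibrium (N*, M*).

Setting both brackets to zero gives the nullclines N + 0.686M = 537 and 0.2N + M = 362.
Substituting M = 362 - 0.2N into the first: N(1 - 0.686·0.2) = 537 - 0.686·362.
So N* = 289/0.863 = 335, and then M* = 362 - 0.2·335 = 295.

N* ≈ 335, M* ≈ 295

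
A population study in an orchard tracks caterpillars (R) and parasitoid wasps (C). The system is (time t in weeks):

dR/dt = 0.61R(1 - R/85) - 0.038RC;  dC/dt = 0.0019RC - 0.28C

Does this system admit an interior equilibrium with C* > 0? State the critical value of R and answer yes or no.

Threshold R = 147; K < 147, so no, the predator goes extinct.

The predator equation gives dC/dt > 0 only when R > 0.28/0.0019 = 147.
Without the predator, R → K = 85. Since 85 < 147, the predator cannot invade.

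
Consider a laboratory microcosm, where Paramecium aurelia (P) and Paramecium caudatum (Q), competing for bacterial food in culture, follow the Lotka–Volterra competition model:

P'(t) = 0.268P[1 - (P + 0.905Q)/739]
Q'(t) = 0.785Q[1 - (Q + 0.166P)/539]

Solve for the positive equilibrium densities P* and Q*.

P* ≈ 296, Q* ≈ 490

Setting both brackets to zero gives the nullclines P + 0.905Q = 739 and 0.166P + Q = 539.
Substituting Q = 539 - 0.166P into the first: P(1 - 0.905·0.166) = 739 - 0.905·539.
So P* = 251/0.85 = 296, and then Q* = 539 - 0.166·296 = 490.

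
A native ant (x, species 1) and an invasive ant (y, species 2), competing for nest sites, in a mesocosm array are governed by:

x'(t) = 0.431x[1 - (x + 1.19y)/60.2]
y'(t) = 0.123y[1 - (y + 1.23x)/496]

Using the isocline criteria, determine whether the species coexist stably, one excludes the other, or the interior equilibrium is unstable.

species 2 excludes species 1

Compare the nullcline intercepts: K1/α12 = 60.2/1.19 = 50.6 < K2 = 496; K2/α21 = 496/1.23 = 403 > K1 = 60.2.
Since the inequalities point opposite ways, species 2 can invade but species 1 cannot.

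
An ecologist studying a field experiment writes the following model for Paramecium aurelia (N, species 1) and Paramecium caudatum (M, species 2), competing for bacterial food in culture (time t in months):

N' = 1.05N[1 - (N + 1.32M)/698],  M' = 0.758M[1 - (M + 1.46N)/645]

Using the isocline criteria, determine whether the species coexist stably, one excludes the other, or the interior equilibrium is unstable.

Compare the nullcline intercepts: K1/α12 = 698/1.32 = 529 < K2 = 645; K2/α21 = 645/1.46 = 442 < K1 = 698.
Since both are reversed, neither can invade when rare; the interior point is a saddle.

unstable coexistence (outcome depends on initial conditions)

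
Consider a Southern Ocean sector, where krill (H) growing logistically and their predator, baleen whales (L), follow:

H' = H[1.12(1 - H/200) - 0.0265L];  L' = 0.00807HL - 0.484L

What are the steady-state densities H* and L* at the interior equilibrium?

H* ≈ 60, L* ≈ 29.6

From dL/dt = 0 with L > 0: 0.00807H* = 0.484, so H* = 60.
Substitute into dH/dt = 0: 1.12(1 - 60/200) = 0.0265L*.
The bracket is 0.7, giving L* = 0.784/0.0265 = 29.6.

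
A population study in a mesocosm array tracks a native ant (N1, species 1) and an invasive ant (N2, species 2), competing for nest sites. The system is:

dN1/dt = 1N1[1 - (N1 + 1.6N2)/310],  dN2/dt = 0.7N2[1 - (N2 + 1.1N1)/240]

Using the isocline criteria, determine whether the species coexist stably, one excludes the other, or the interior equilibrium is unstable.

unstable coexistence (outcome depends on initial conditions)

Compare the nullcline intercepts: K1/α12 = 310/1.6 = 194 < K2 = 240; K2/α21 = 240/1.1 = 218 < K1 = 310.
Since both are reversed, neither can invade when rare; the interior point is a saddle.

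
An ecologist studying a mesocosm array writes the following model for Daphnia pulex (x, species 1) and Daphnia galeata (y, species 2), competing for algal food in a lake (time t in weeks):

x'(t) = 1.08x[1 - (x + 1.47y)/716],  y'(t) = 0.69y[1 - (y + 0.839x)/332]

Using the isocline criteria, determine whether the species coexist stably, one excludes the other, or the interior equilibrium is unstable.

species 1 excludes species 2

Compare the nullcline intercepts: K1/α12 = 716/1.47 = 487 > K2 = 332; K2/α21 = 332/0.839 = 396 < K1 = 716.
Since the inequalities point opposite ways, species 1 can invade but species 2 cannot.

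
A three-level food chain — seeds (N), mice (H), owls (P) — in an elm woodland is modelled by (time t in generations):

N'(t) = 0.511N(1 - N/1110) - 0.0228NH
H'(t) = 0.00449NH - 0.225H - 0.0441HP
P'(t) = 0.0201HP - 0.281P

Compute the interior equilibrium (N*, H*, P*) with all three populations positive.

N* ≈ 418, H* ≈ 14, P* ≈ 37.4

From dP/dt = 0: 0.0201H* = 0.281, so H* = 14.
From dN/dt = 0: 0.511(1 - N*/1110) = 0.0228·14, giving N* = 1110·(1 - 0.624) = 418.
From dH/dt = 0: 0.00449·418 - 0.225 = 0.0441P*, so P* = 1.65/0.0441 = 37.4.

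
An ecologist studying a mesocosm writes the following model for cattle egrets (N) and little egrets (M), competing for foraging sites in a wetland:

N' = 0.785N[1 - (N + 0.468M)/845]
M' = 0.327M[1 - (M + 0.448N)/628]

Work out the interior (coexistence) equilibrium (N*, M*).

Setting both brackets to zero gives the nullclines N + 0.468M = 845 and 0.448N + M = 628.
Substituting M = 628 - 0.448N into the first: N(1 - 0.468·0.448) = 845 - 0.468·628.
So N* = 551/0.79 = 697, and then M* = 628 - 0.448·697 = 316.

N* ≈ 697, M* ≈ 316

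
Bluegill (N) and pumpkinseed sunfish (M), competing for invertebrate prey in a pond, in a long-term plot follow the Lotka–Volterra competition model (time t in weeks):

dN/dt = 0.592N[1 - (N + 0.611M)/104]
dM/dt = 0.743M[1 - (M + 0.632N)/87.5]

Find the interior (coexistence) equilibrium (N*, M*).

N* ≈ 82.3, M* ≈ 35.5

Setting both brackets to zero gives the nullclines N + 0.611M = 104 and 0.632N + M = 87.5.
Substituting M = 87.5 - 0.632N into the first: N(1 - 0.611·0.632) = 104 - 0.611·87.5.
So N* = 50.5/0.614 = 82.3, and then M* = 87.5 - 0.632·82.3 = 35.5.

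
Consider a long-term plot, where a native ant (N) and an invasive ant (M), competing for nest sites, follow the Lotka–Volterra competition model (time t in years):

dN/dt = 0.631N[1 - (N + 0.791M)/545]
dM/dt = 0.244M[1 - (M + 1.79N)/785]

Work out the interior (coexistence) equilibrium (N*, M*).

N* ≈ 183, M* ≈ 458

Setting both brackets to zero gives the nullclines N + 0.791M = 545 and 1.79N + M = 785.
Substituting M = 785 - 1.79N into the first: N(1 - 0.791·1.79) = 545 - 0.791·785.
So N* = -75.9/-0.416 = 183, and then M* = 785 - 1.79·183 = 458.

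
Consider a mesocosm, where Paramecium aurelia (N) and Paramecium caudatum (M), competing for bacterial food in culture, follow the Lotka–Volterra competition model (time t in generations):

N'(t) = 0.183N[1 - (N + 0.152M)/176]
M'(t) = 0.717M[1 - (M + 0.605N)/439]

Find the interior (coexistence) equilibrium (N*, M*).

N* ≈ 120, M* ≈ 366

Setting both brackets to zero gives the nullclines N + 0.152M = 176 and 0.605N + M = 439.
Substituting M = 439 - 0.605N into the first: N(1 - 0.152·0.605) = 176 - 0.152·439.
So N* = 109/0.908 = 120, and then M* = 439 - 0.605·120 = 366.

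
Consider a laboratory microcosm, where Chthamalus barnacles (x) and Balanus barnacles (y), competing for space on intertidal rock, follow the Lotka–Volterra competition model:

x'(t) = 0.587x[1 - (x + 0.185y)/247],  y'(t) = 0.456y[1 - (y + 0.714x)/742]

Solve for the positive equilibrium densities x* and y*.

x* ≈ 126, y* ≈ 652

Setting both brackets to zero gives the nullclines x + 0.185y = 247 and 0.714x + y = 742.
Substituting y = 742 - 0.714x into the first: x(1 - 0.185·0.714) = 247 - 0.185·742.
So x* = 110/0.868 = 126, and then y* = 742 - 0.714·126 = 652.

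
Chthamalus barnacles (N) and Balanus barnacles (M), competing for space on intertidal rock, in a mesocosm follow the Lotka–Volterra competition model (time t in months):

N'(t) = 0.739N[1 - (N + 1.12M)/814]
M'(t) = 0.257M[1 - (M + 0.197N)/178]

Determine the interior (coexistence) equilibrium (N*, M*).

Setting both brackets to zero gives the nullclines N + 1.12M = 814 and 0.197N + M = 178.
Substituting M = 178 - 0.197N into the first: N(1 - 1.12·0.197) = 814 - 1.12·178.
So N* = 615/0.779 = 789, and then M* = 178 - 0.197·789 = 22.6.

N* ≈ 789, M* ≈ 22.6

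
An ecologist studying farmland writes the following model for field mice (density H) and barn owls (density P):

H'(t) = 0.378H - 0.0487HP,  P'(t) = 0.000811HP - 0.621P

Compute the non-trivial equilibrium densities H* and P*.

H* ≈ 766, P* ≈ 7.76

Set dP/dt = 0 with P > 0: 0.000811H - 0.621 = 0, so H* = 0.621/0.000811 = 766.
Set dH/dt = 0 with H > 0: 0.378 - 0.0487P = 0, so P* = 0.378/0.0487 = 7.76.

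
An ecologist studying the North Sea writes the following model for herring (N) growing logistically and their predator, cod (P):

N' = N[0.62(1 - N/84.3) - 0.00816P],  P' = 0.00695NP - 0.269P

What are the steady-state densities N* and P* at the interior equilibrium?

N* ≈ 38.7, P* ≈ 41.1

From dP/dt = 0 with P > 0: 0.00695N* = 0.269, so N* = 38.7.
Substitute into dN/dt = 0: 0.62(1 - 38.7/84.3) = 0.00816P*.
The bracket is 0.541, giving P* = 0.335/0.00816 = 41.1.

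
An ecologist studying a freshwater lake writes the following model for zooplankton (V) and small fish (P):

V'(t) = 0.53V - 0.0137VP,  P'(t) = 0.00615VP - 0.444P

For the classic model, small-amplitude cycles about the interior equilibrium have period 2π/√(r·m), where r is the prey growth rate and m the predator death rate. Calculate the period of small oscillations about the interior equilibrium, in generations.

T ≈ 13 generations

Here r = 0.53 and m = 0.444, so r·m = 0.235.
ω = √0.235 = 0.485 per generation, hence T = 2π/ω ≈ 13 generations.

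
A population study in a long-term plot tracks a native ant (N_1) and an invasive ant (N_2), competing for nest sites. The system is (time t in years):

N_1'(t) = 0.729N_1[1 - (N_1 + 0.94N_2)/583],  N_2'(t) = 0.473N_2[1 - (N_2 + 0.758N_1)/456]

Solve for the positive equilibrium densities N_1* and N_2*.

Setting both brackets to zero gives the nullclines N_1 + 0.94N_2 = 583 and 0.758N_1 + N_2 = 456.
Substituting N_2 = 456 - 0.758N_1 into the first: N_1(1 - 0.94·0.758) = 583 - 0.94·456.
So N_1* = 154/0.287 = 537, and then N_2* = 456 - 0.758·537 = 49.

N_1* ≈ 537, N_2* ≈ 49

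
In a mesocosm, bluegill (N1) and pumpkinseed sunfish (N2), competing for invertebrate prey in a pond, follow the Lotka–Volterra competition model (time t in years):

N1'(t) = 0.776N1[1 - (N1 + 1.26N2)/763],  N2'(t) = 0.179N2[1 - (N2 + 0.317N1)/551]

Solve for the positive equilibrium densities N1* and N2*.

Setting both brackets to zero gives the nullclines N1 + 1.26N2 = 763 and 0.317N1 + N2 = 551.
Substituting N2 = 551 - 0.317N1 into the first: N1(1 - 1.26·0.317) = 763 - 1.26·551.
So N1* = 68.7/0.601 = 114, and then N2* = 551 - 0.317·114 = 515.

N1* ≈ 114, N2* ≈ 515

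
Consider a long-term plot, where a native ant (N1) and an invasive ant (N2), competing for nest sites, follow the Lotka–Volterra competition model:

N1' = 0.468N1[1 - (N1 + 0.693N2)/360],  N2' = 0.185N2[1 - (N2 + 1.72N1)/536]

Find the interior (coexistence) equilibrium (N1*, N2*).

N1* ≈ 59.6, N2* ≈ 433

Setting both brackets to zero gives the nullclines N1 + 0.693N2 = 360 and 1.72N1 + N2 = 536.
Substituting N2 = 536 - 1.72N1 into the first: N1(1 - 0.693·1.72) = 360 - 0.693·536.
So N1* = -11.4/-0.192 = 59.6, and then N2* = 536 - 1.72·59.6 = 433.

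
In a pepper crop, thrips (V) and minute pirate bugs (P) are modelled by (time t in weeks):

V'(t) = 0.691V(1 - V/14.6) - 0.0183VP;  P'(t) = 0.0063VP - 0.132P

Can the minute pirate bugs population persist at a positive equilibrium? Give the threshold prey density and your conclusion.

The predator equation gives dP/dt > 0 only when V > 0.132/0.0063 = 21.
Without the predator, V → K = 14.6. Since 14.6 < 21, the predator cannot invade.

Threshold V = 21; K < 21, so no, the predator goes extinct.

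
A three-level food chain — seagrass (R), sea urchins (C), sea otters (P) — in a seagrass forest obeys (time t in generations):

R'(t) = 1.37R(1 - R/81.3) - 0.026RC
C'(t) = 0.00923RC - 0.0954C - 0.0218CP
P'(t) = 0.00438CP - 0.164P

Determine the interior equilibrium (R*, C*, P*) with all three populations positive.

From dP/dt = 0: 0.00438C* = 0.164, so C* = 37.4.
From dR/dt = 0: 1.37(1 - R*/81.3) = 0.026·37.4, giving R* = 81.3·(1 - 0.711) = 23.5.
From dC/dt = 0: 0.00923·23.5 - 0.0954 = 0.0218P*, so P* = 0.122/0.0218 = 5.59.

R* ≈ 23.5, C* ≈ 37.4, P* ≈ 5.59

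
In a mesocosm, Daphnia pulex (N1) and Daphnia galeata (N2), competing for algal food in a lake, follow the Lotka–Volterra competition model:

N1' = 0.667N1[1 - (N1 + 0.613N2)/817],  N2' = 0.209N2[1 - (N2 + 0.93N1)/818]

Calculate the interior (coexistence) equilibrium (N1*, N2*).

Setting both brackets to zero gives the nullclines N1 + 0.613N2 = 817 and 0.93N1 + N2 = 818.
Substituting N2 = 818 - 0.93N1 into the first: N1(1 - 0.613·0.93) = 817 - 0.613·818.
So N1* = 316/0.43 = 734, and then N2* = 818 - 0.93·734 = 135.

N1* ≈ 734, N2* ≈ 135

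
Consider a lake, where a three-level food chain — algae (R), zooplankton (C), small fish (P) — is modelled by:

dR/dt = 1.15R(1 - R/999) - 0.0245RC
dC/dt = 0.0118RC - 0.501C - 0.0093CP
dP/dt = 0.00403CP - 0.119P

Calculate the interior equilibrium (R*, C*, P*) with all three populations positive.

R* ≈ 371, C* ≈ 29.5, P* ≈ 416

From dP/dt = 0: 0.00403C* = 0.119, so C* = 29.5.
From dR/dt = 0: 1.15(1 - R*/999) = 0.0245·29.5, giving R* = 999·(1 - 0.629) = 371.
From dC/dt = 0: 0.0118·371 - 0.501 = 0.0093P*, so P* = 3.87/0.0093 = 416.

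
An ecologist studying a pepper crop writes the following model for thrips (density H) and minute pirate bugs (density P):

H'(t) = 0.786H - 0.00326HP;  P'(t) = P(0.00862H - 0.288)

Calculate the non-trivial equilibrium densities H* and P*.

Set dP/dt = 0 with P > 0: 0.00862H - 0.288 = 0, so H* = 0.288/0.00862 = 33.4.
Set dH/dt = 0 with H > 0: 0.786 - 0.00326P = 0, so P* = 0.786/0.00326 = 241.

H* ≈ 33.4, P* ≈ 241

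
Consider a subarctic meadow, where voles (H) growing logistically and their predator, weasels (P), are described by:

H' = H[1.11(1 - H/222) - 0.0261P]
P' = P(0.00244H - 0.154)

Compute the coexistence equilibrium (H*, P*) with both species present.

From dP/dt = 0 with P > 0: 0.00244H* = 0.154, so H* = 63.1.
Substitute into dH/dt = 0: 1.11(1 - 63.1/222) = 0.0261P*.
The bracket is 0.716, giving P* = 0.794/0.0261 = 30.4.

H* ≈ 63.1, P* ≈ 30.4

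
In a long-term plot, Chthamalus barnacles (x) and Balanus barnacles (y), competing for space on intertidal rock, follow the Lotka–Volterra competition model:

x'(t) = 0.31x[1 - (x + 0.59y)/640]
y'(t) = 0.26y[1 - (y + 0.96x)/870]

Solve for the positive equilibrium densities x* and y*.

Setting both brackets to zero gives the nullclines x + 0.59y = 640 and 0.96x + y = 870.
Substituting y = 870 - 0.96x into the first: x(1 - 0.59·0.96) = 640 - 0.59·870.
So x* = 127/0.434 = 292, and then y* = 870 - 0.96·292 = 589.

x* ≈ 292, y* ≈ 589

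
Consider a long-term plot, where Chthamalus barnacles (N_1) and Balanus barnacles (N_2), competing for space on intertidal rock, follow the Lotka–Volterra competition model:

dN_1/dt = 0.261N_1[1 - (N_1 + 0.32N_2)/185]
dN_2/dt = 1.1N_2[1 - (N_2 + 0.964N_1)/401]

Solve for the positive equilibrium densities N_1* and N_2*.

N_1* ≈ 82, N_2* ≈ 322

Setting both brackets to zero gives the nullclines N_1 + 0.32N_2 = 185 and 0.964N_1 + N_2 = 401.
Substituting N_2 = 401 - 0.964N_1 into the first: N_1(1 - 0.32·0.964) = 185 - 0.32·401.
So N_1* = 56.7/0.692 = 82, and then N_2* = 401 - 0.964·82 = 322.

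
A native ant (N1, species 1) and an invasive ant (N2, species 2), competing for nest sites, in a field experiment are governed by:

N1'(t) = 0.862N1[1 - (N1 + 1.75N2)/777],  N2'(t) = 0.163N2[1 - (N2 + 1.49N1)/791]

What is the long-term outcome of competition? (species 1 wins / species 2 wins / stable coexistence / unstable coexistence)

Compare the nullcline intercepts: K1/α12 = 777/1.75 = 444 < K2 = 791; K2/α21 = 791/1.49 = 531 < K1 = 777.
Since both are reversed, neither can invade when rare; the interior point is a saddle.

unstable coexistence (outcome depends on initial conditions)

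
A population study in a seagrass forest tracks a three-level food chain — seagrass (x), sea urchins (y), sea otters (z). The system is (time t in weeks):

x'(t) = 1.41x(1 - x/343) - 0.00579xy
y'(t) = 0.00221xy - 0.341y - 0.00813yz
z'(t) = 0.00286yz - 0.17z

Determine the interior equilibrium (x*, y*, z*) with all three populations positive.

x* ≈ 259, y* ≈ 59.4, z* ≈ 28.5

From dz/dt = 0: 0.00286y* = 0.17, so y* = 59.4.
From dx/dt = 0: 1.41(1 - x*/343) = 0.00579·59.4, giving x* = 343·(1 - 0.244) = 259.
From dy/dt = 0: 0.00221·259 - 0.341 = 0.00813z*, so z* = 0.232/0.00813 = 28.5.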